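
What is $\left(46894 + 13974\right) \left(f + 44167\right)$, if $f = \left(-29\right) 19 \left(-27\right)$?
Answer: $3593890192$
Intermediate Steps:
$f = 14877$ ($f = \left(-551\right) \left(-27\right) = 14877$)
$\left(46894 + 13974\right) \left(f + 44167\right) = \left(46894 + 13974\right) \left(14877 + 44167\right) = 60868 \cdot 59044 = 3593890192$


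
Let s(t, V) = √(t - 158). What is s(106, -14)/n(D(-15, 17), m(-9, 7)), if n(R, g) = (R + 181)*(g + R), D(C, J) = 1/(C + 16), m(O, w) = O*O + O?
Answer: I*√13/6643 ≈ 0.00054276*I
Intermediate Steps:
m(O, w) = O + O² (m(O, w) = O² + O = O + O²)
s(t, V) = √(-158 + t)
D(C, J) = 1/(16 + C)
n(R, g) = (181 + R)*(R + g)
s(106, -14)/n(D(-15, 17), m(-9, 7)) = √(-158 + 106)/((1/(16 - 15))² + 181/(16 - 15) + 181*(-9*(1 - 9)) + (-9*(1 - 9))/(16 - 15)) = √(-52)/((1/1)² + 181/1 + 181*(-9*(-8)) + (-9*(-8))/1) = (2*I*√13)/(1² + 181*1 + 181*72 + 1*72) = (2*I*√13)/(1 + 181 + 13032 + 72) = (2*I*√13)/13286 = (2*I*√13)*(1/13286) = I*√13/6643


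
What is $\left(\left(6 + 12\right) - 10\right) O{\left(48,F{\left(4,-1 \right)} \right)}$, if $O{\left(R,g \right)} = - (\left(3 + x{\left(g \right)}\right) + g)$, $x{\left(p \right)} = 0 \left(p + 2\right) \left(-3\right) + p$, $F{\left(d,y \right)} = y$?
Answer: $-8$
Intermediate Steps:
$x{\left(p \right)} = p$ ($x{\left(p \right)} = 0 \left(2 + p\right) \left(-3\right) + p = 0 \left(-3\right) + p = 0 + p = p$)
$O{\left(R,g \right)} = -3 - 2 g$ ($O{\left(R,g \right)} = - (\left(3 + g\right) + g) = - (3 + 2 g) = -3 - 2 g$)
$\left(\left(6 + 12\right) - 10\right) O{\left(48,F{\left(4,-1 \right)} \right)} = \left(\left(6 + 12\right) - 10\right) \left(-3 - -2\right) = \left(18 - 10\right) \left(-3 + 2\right) = 8 \left(-1\right) = -8$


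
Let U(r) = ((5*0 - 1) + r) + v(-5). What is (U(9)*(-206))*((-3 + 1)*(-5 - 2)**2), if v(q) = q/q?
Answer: 181692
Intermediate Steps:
v(q) = 1
U(r) = r (U(r) = ((5*0 - 1) + r) + 1 = ((0 - 1) + r) + 1 = (-1 + r) + 1 = r)
(U(9)*(-206))*((-3 + 1)*(-5 - 2)**2) = (9*(-206))*((-3 + 1)*(-5 - 2)**2) = -(-3708)*(-7)**2 = -(-3708)*49 = -1854*(-98) = 181692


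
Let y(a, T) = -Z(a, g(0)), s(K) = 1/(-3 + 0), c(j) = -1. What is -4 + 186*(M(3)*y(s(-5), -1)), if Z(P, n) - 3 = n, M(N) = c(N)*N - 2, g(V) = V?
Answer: 2786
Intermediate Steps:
s(K) = -⅓ (s(K) = 1/(-3) = -⅓)
M(N) = -2 - N (M(N) = -N - 2 = -2 - N)
Z(P, n) = 3 + n
y(a, T) = -3 (y(a, T) = -(3 + 0) = -1*3 = -3)
-4 + 186*(M(3)*y(s(-5), -1)) = -4 + 186*((-2 - 1*3)*(-3)) = -4 + 186*((-2 - 3)*(-3)) = -4 + 186*(-5*(-3)) = -4 + 186*15 = -4 + 2790 = 2786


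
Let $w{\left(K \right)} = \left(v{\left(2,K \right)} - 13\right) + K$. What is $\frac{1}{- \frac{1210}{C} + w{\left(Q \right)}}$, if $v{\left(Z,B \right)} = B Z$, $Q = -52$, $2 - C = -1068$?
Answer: $- \frac{107}{18204} \approx -0.0058778$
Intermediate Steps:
$C = 1070$ ($C = 2 - -1068 = 2 + 1068 = 1070$)
$w{\left(K \right)} = -13 + 3 K$ ($w{\left(K \right)} = \left(K 2 - 13\right) + K = \left(2 K - 13\right) + K = \left(-13 + 2 K\right) + K = -13 + 3 K$)
$\frac{1}{- \frac{1210}{C} + w{\left(Q \right)}} = \frac{1}{- \frac{1210}{1070} + \left(-13 + 3 \left(-52\right)\right)} = \frac{1}{\left(-1210\right) \frac{1}{1070} - 169} = \frac{1}{- \frac{121}{107} - 169} = \frac{1}{- \frac{18204}{107}} = - \frac{107}{18204}$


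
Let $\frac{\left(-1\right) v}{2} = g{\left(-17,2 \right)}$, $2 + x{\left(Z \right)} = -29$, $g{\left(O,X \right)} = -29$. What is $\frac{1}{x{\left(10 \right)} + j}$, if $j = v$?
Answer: $\frac{1}{27} \approx 0.037037$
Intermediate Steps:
$x{\left(Z \right)} = -31$ ($x{\left(Z \right)} = -2 - 29 = -31$)
$v = 58$ ($v = \left(-2\right) \left(-29\right) = 58$)
$j = 58$
$\frac{1}{x{\left(10 \right)} + j} = \frac{1}{-31 + 58} = \frac{1}{27}$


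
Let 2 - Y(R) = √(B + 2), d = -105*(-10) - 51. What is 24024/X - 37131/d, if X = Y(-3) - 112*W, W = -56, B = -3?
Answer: -33615758017/1008300357 + 1848*I/3027929 ≈ -33.339 + 0.00061032*I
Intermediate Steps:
d = 999 (d = 1050 - 51 = 999)
Y(R) = 2 - I (Y(R) = 2 - √(-3 + 2) = 2 - √(-1) = 2 - I)
X = 6274 - I (X = (2 - I) - 112*(-56) = (2 - I) + 6272 = 6274 - I ≈ 6274.0 - 1.0*I)
24024/X - 37131/d = 24024/(6274 - I) - 37131/999 = 24024*((6274 + I)/39363077) - 37131*1/999 = 1848*(6274 + I)/3027929 - 12377/333 = -12377/333 + 1848*(6274 + I)/3027929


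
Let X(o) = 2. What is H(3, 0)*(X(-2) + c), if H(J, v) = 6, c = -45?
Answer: -258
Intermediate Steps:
H(3, 0)*(X(-2) + c) = 6*(2 - 45) = 6*(-43) = -258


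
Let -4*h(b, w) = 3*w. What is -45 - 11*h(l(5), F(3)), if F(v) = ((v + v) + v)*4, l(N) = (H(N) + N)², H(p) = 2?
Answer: 252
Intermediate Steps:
l(N) = (2 + N)²
F(v) = 12*v (F(v) = (2*v + v)*4 = (3*v)*4 = 12*v)
h(b, w) = -3*w/4
-45 - 11*h(l(5), F(3)) = -45 - (-33)*12*3/4 = -45 - (-33)*36/4 = -45 - 11*(-27) = -45 + 297 = 252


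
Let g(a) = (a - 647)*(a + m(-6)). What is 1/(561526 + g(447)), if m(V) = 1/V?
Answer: 3/1416478 ≈ 2.1179e-6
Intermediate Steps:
g(a) = (-647 + a)*(-⅙ + a) (g(a) = (a - 647)*(a + 1/(-6)) = (-647 + a)*(a - ⅙) = (-647 + a)*(-⅙ + a))
1/(561526 + g(447)) = 1/(561526 + (647/6 + 447² - 3883/6*447)) = 1/(561526 + (647/6 + 199809 - 578567/2)) = 1/(561526 - 268100/3) = 1/(1416478/3) = 3/1416478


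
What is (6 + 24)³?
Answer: 27000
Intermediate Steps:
(6 + 24)³ = 30³ = 27000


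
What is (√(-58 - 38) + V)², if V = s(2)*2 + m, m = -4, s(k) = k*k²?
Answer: 48 + 96*I*√6 ≈ 48.0 + 235.15*I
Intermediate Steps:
s(k) = k³
V = 12 (V = 2³*2 - 4 = 8*2 - 4 = 16 - 4 = 12)
(√(-58 - 38) + V)² = (√(-58 - 38) + 12)² = (√(-96) + 12)² = (4*I*√6 + 12)² = (12 + 4*I*√6)²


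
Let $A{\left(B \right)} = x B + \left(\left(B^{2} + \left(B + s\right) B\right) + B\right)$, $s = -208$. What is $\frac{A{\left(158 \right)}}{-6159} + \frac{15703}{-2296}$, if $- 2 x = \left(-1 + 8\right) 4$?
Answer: $- \frac{3199457}{344904} \approx -9.2764$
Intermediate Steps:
$x = -14$ ($x = - \frac{\left(-1 + 8\right) 4}{2} = - \frac{7 \cdot 4}{2} = \left(- \frac{1}{2}\right) 28 = -14$)
$A{\left(B \right)} = B^{2} - 13 B + B \left(-208 + B\right)$ ($A{\left(B \right)} = - 14 B + \left(\left(B^{2} + \left(B - 208\right) B\right) + B\right) = - 14 B + \left(\left(B^{2} + \left(-208 + B\right) B\right) + B\right) = - 14 B + \left(\left(B^{2} + B \left(-208 + B\right)\right) + B\right) = - 14 B + \left(B + B^{2} + B \left(-208 + B\right)\right) = B^{2} - 13 B + B \left(-208 + B\right)$)
$\frac{A{\left(158 \right)}}{-6159} + \frac{15703}{-2296} = \frac{158 \left(-221 + 2 \cdot 158\right)}{-6159} + \frac{15703}{-2296} = 158 \left(-221 + 316\right) \left(- \frac{1}{6159}\right) + 15703 \left(- \frac{1}{2296}\right) = 158 \cdot 95 \left(- \frac{1}{6159}\right) - \frac{383}{56} = 15010 \left(- \frac{1}{6159}\right) - \frac{383}{56} = - \frac{15010}{6159} - \frac{383}{56} = - \frac{3199457}{344904}$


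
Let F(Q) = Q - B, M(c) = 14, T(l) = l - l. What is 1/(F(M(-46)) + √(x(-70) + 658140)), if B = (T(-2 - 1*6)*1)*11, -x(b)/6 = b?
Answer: -1/47026 + 2*√210/23513 ≈ 0.0012114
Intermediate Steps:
x(b) = -6*b
T(l) = 0
B = 0 (B = (0*1)*11 = 0*11 = 0)
F(Q) = Q (F(Q) = Q - 1*0 = Q + 0 = Q)
1/(F(M(-46)) + √(x(-70) + 658140)) = 1/(14 + √(-6*(-70) + 658140)) = 1/(14 + √(420 + 658140)) = 1/(14 + √658560) = 1/(14 + 56*√210)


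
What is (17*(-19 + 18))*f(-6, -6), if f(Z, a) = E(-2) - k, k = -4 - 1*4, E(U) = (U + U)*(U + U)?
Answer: -408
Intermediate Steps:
E(U) = 4*U² (E(U) = (2*U)*(2*U) = 4*U²)
k = -8 (k = -4 - 4 = -8)
f(Z, a) = 24 (f(Z, a) = 4*(-2)² - 1*(-8) = 4*4 + 8 = 16 + 8 = 24)
(17*(-19 + 18))*f(-6, -6) = (17*(-19 + 18))*24 = (17*(-1))*24 = -17*24 = -408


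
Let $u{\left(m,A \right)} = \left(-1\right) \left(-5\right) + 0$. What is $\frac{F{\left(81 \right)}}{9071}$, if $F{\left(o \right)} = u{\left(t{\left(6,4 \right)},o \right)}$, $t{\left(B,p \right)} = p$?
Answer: $\frac{5}{9071} \approx 0.00055121$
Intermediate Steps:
$u{\left(m,A \right)} = 5$ ($u{\left(m,A \right)} = 5 + 0 = 5$)
$F{\left(o \right)} = 5$
$\frac{F{\left(81 \right)}}{9071} = \frac{5}{9071}$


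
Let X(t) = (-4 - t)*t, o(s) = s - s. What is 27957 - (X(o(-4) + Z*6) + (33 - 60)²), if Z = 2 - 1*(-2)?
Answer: 27900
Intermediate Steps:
o(s) = 0
Z = 4 (Z = 2 + 2 = 4)
X(t) = t*(-4 - t)
27957 - (X(o(-4) + Z*6) + (33 - 60)²) = 27957 - (-(0 + 4*6)*(4 + (0 + 4*6)) + (33 - 60)²) = 27957 - (-(0 + 24)*(4 + (0 + 24)) + (-27)²) = 27957 - (-1*24*(4 + 24) + 729) = 27957 - (-1*24*28 + 729) = 27957 - (-672 + 729) = 27957 - 1*57 = 27957 - 57 = 27900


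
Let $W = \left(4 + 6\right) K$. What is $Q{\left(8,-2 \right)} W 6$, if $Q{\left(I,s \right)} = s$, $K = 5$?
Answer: $-600$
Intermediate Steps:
$W = 50$ ($W = \left(4 + 6\right) 5 = 10 \cdot 5 = 50$)
$Q{\left(8,-2 \right)} W 6 = \left(-2\right) 50 \cdot 6 = \left(-100\right) 6 = -600$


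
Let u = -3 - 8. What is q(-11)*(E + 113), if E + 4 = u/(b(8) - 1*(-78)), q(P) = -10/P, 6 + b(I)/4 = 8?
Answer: 46815/473 ≈ 98.975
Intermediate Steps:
b(I) = 8 (b(I) = -24 + 4*8 = -24 + 32 = 8)
u = -11
E = -355/86 (E = -4 - 11/(8 - 1*(-78)) = -4 - 11/(8 + 78) = -4 - 11/86 = -355/86 ≈ -4.1279)
q(-11)*(E + 113) = (-10/(-11))*(-355/86 + 113) = -10*(-1/11)*(9363/86) = (10/11)*(9363/86) = 46815/473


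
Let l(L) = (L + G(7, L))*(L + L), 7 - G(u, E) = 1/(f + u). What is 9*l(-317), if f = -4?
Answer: 1770762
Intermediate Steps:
G(u, E) = 7 - 1/(-4 + u)
l(L) = 2*L*(20/3 + L) (l(L) = (L + (-29 + 7*7)/(-4 + 7))*(L + L) = (L + (-29 + 49)/3)*(2*L) = (L + (⅓)*20)*(2*L) = (L + 20/3)*(2*L) = (20/3 + L)*(2*L) = 2*L*(20/3 + L))
9*l(-317) = 9*((⅔)*(-317)*(20 + 3*(-317))) = 9*((⅔)*(-317)*(20 - 951)) = 9*((⅔)*(-317)*(-931)) = 9*(590254/3) = 1770762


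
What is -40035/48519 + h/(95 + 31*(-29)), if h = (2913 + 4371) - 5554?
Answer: -6451445/2167182 ≈ -2.9769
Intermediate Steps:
h = 1730 (h = 7284 - 5554 = 1730)
-40035/48519 + h/(95 + 31*(-29)) = -40035/48519 + 1730/(95 + 31*(-29)) = -40035*1/48519 + 1730/(95 - 899) = -13345/16173 + 1730/(-804) = -13345/16173 + 1730*(-1/804) = -13345/16173 - 865/402 = -6451445/2167182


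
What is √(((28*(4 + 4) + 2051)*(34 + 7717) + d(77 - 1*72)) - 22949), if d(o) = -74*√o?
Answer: √(17610576 - 74*√5) ≈ 4196.5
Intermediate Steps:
√(((28*(4 + 4) + 2051)*(34 + 7717) + d(77 - 1*72)) - 22949) = √(((28*(4 + 4) + 2051)*(34 + 7717) - 74*√(77 - 1*72)) - 22949) = √(((28*8 + 2051)*7751 - 74*√(77 - 72)) - 22949) = √(((224 + 2051)*7751 - 74*√5) - 22949) = √((2275*7751 - 74*√5) - 22949) = √((17633525 - 74*√5) - 22949) = √(17610576 - 74*√5)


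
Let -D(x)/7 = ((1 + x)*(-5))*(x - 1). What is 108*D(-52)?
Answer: 10217340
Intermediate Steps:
D(x) = -7*(-1 + x)*(-5 - 5*x) (D(x) = -7*(1 + x)*(-5)*(x - 1) = -7*(-5 - 5*x)*(-1 + x) = -7*(-1 + x)*(-5 - 5*x))
108*D(-52) = 108*(-35 + 35*(-52)²) = 108*(-35 + 35*2704) = 108*(-35 + 94640) = 108*94605 = 10217340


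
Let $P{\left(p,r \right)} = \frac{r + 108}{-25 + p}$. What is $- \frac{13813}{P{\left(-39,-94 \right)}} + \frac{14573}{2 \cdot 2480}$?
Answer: $\frac{2192501371}{34720} \approx 63148.0$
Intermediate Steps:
$P{\left(p,r \right)} = \frac{108 + r}{-25 + p}$
$- \frac{13813}{P{\left(-39,-94 \right)}} + \frac{14573}{2 \cdot 2480} = - \frac{13813}{\frac{1}{-25 - 39} \left(108 - 94\right)} + \frac{14573}{2 \cdot 2480} = - \frac{13813}{\frac{1}{-64} \cdot 14} + \frac{14573}{4960} = - \frac{13813}{\left(- \frac{1}{64}\right) 14} + 14573 \cdot \frac{1}{4960} = - \frac{13813}{- \frac{7}{32}} + \frac{14573}{4960} = \left(-13813\right) \left(- \frac{32}{7}\right) + \frac{14573}{4960} = \frac{442016}{7} + \frac{14573}{4960} = \frac{2192501371}{34720}$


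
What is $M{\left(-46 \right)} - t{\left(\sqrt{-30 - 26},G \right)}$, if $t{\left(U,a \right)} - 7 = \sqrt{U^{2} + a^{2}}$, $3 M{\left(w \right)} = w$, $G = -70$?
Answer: $- \frac{67}{3} - 2 \sqrt{1211} \approx -91.932$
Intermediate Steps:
$M{\left(w \right)} = \frac{w}{3}$
$t{\left(U,a \right)} = 7 + \sqrt{U^{2} + a^{2}}$
$M{\left(-46 \right)} - t{\left(\sqrt{-30 - 26},G \right)} = \frac{1}{3} \left(-46\right) - \left(7 + \sqrt{\left(\sqrt{-30 - 26}\right)^{2} + \left(-70\right)^{2}}\right) = - \frac{46}{3} - \left(7 + \sqrt{\left(\sqrt{-56}\right)^{2} + 4900}\right) = - \frac{46}{3} - \left(7 + \sqrt{\left(2 i \sqrt{14}\right)^{2} + 4900}\right) = - \frac{46}{3} - \left(7 + \sqrt{-56 + 4900}\right) = - \frac{46}{3} - \left(7 + \sqrt{4844}\right) = - \frac{46}{3} - \left(7 + 2 \sqrt{1211}\right) = - \frac{67}{3} - 2 \sqrt{1211}$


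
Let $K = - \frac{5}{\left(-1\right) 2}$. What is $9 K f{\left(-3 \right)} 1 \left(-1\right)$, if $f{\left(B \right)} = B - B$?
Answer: $0$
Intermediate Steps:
$f{\left(B \right)} = 0$
$K = \frac{5}{2}$ ($K = - \frac{5}{-2} = \left(-5\right) \left(- \frac{1}{2}\right) = \frac{5}{2} \approx 2.5$)
$9 K f{\left(-3 \right)} 1 \left(-1\right) = 9 \cdot \frac{5}{2} \cdot 0 \cdot 1 \left(-1\right) = \frac{45 \cdot 0 \left(-1\right)}{2} = \frac{45}{2} \cdot 0 = 0$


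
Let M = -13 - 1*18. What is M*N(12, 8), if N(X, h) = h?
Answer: -248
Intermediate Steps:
M = -31 (M = -13 - 18 = -31)
M*N(12, 8) = -31*8 = -248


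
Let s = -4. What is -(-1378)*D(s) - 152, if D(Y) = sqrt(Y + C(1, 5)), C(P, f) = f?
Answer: 1226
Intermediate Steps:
D(Y) = sqrt(5 + Y) (D(Y) = sqrt(Y + 5) = sqrt(5 + Y))
-(-1378)*D(s) - 152 = -(-1378)*sqrt(5 - 4) - 152 = -(-1378)*sqrt(1) - 152 = -(-1378) - 152 = -106*(-13) - 152 = 1378 - 152 = 1226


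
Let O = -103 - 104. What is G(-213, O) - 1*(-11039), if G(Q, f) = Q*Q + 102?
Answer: 56510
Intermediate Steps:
O = -207
G(Q, f) = 102 + Q² (G(Q, f) = Q² + 102 = 102 + Q²)
G(-213, O) - 1*(-11039) = (102 + (-213)²) - 1*(-11039) = (102 + 45369) + 11039 = 45471 + 11039 = 56510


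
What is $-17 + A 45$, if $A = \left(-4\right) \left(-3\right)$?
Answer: $523$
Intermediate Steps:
$A = 12$
$-17 + A 45 = -17 + 12 \cdot 45 = -17 + 540 = 523$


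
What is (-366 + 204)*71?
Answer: -11502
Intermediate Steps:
(-366 + 204)*71 = -162*71 = -11502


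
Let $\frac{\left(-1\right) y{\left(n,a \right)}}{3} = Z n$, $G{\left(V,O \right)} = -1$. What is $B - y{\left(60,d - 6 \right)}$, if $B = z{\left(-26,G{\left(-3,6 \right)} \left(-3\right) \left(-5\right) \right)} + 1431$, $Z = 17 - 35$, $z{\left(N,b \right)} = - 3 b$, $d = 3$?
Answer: $-1764$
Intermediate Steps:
$Z = -18$ ($Z = 17 - 35 = -18$)
$B = 1476$ ($B = - 3 \left(-1\right) \left(-3\right) \left(-5\right) + 1431 = - 3 \cdot 3 \left(-5\right) + 1431 = \left(-3\right) \left(-15\right) + 1431 = 45 + 1431 = 1476$)
$y{\left(n,a \right)} = 54 n$ ($y{\left(n,a \right)} = - 3 \left(- 18 n\right) = 54 n$)
$B - y{\left(60,d - 6 \right)} = 1476 - 54 \cdot 60 = 1476 - 3240 = -1764$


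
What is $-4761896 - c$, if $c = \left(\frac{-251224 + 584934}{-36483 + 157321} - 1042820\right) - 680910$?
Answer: $- \frac{183563118409}{60419} \approx -3.0382 \cdot 10^{6}$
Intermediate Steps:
$c = - \frac{104145876015}{60419}$ ($c = \left(\frac{333710}{120838} - 1042820\right) - 680910 = \left(333710 \cdot \frac{1}{120838} - 1042820\right) - 680910 = \left(\frac{166855}{60419} - 1042820\right) - 680910 = - \frac{63005974725}{60419} - 680910 = - \frac{104145876015}{60419} \approx -1.7237 \cdot 10^{6}$)
$-4761896 - c = -4761896 - - \frac{104145876015}{60419} = -4761896 + \frac{104145876015}{60419} = - \frac{183563118409}{60419}$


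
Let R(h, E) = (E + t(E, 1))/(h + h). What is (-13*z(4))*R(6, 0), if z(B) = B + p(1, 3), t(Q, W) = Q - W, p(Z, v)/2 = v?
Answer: 65/6 ≈ 10.833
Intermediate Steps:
p(Z, v) = 2*v
R(h, E) = (-1 + 2*E)/(2*h) (R(h, E) = (E + (E - 1*1))/(h + h) = (E + (E - 1))/((2*h)) = (E + (-1 + E))*(1/(2*h)) = (-1 + 2*E)*(1/(2*h)) = (-1 + 2*E)/(2*h))
z(B) = 6 + B (z(B) = B + 2*3 = B + 6 = 6 + B)
(-13*z(4))*R(6, 0) = (-13*(6 + 4))*((-½ + 0)/6) = (-13*10)*((⅙)*(-½)) = -130*(-1/12) = 65/6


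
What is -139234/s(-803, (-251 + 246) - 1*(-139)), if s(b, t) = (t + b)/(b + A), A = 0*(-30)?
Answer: -111804902/669 ≈ -1.6712e+5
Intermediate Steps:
A = 0
s(b, t) = (b + t)/b (s(b, t) = (t + b)/(b + 0) = (b + t)/b)
-139234/s(-803, (-251 + 246) - 1*(-139)) = -139234*(-803/(-803 + ((-251 + 246) - 1*(-139)))) = -139234*(-803/(-803 + (-5 + 139))) = -139234*(-803/(-803 + 134)) = -139234/((-1/803*(-669))) = -139234/669/803 = -139234*803/669 = -111804902/669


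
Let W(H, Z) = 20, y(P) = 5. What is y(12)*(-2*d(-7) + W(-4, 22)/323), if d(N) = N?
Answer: 22710/323 ≈ 70.310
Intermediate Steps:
y(12)*(-2*d(-7) + W(-4, 22)/323) = 5*(-2*(-7) + 20/323) = 5*(14 + 20*(1/323)) = 5*(14 + 20/323) = 5*(4542/323) = 22710/323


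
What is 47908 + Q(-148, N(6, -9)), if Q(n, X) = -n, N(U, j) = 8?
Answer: 48056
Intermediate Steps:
47908 + Q(-148, N(6, -9)) = 47908 - 1*(-148) = 47908 + 148 = 48056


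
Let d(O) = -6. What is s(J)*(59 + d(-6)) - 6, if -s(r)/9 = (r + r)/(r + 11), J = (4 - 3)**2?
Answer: -171/2 ≈ -85.500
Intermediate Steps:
J = 1 (J = 1**2 = 1)
s(r) = -18*r/(11 + r) (s(r) = -9*(r + r)/(r + 11) = -9*2*r/(11 + r) = -18*r/(11 + r))
s(J)*(59 + d(-6)) - 6 = (-18*1/(11 + 1))*(59 - 6) - 6 = -18*1/12*53 - 6 = -18*1*1/12*53 - 6 = -3/2*53 - 6 = -159/2 - 6 = -171/2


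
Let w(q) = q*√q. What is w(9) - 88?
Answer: -61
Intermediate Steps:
w(q) = q^(3/2)
w(9) - 88 = 9^(3/2) - 88 = 27 - 88 = -61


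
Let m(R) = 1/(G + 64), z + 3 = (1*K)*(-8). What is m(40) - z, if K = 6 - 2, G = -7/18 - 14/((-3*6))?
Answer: 40583/1159 ≈ 35.016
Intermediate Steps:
G = 7/18 (G = -7*1/18 - 14/(-18) = -7/18 - 14*(-1/18) = -7/18 + 7/9 = 7/18 ≈ 0.38889)
K = 4
z = -35 (z = -3 + (1*4)*(-8) = -3 + 4*(-8) = -3 - 32 = -35)
m(R) = 18/1159 (m(R) = 1/(7/18 + 64) = 1/(1159/18) = 18/1159)
m(40) - z = 18/1159 - 1*(-35) = 18/1159 + 35 = 40583/1159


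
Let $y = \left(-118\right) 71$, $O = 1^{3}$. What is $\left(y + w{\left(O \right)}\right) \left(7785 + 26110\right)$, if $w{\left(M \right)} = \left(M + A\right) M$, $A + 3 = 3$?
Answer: $-283938415$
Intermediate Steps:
$O = 1$
$A = 0$ ($A = -3 + 3 = 0$)
$w{\left(M \right)} = M^{2}$ ($w{\left(M \right)} = \left(M + 0\right) M = M M = M^{2}$)
$y = -8378$
$\left(y + w{\left(O \right)}\right) \left(7785 + 26110\right) = \left(-8378 + 1^{2}\right) \left(7785 + 26110\right) = \left(-8378 + 1\right) 33895 = \left(-8377\right) 33895 = -283938415$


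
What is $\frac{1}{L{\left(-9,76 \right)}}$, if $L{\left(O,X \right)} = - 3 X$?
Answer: $- \frac{1}{228} \approx -0.004386$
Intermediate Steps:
$\frac{1}{L{\left(-9,76 \right)}} = \frac{1}{\left(-3\right) 76} = \frac{1}{-228} = - \frac{1}{228}$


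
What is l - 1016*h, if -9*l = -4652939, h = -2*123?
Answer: 6902363/9 ≈ 7.6693e+5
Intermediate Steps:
h = -246
l = 4652939/9 (l = -⅑*(-4652939) = 4652939/9 ≈ 5.1699e+5)
l - 1016*h = 4652939/9 - 1016*(-246) = 4652939/9 + 249936 = 6902363/9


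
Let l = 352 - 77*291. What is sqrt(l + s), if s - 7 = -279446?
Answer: I*sqrt(301494) ≈ 549.08*I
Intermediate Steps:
s = -279439 (s = 7 - 279446 = -279439)
l = -22055 (l = 352 - 22407 = -22055)
sqrt(l + s) = sqrt(-22055 - 279439) = sqrt(-301494) = I*sqrt(301494)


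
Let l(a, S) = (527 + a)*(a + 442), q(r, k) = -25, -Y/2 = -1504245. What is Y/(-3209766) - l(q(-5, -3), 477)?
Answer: -111986027389/534961 ≈ -2.0934e+5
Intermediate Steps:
Y = 3008490 (Y = -2*(-1504245) = 3008490)
l(a, S) = (442 + a)*(527 + a) (l(a, S) = (527 + a)*(442 + a) = (442 + a)*(527 + a))
Y/(-3209766) - l(q(-5, -3), 477) = 3008490/(-3209766) - (232934 + (-25)**2 + 969*(-25)) = 3008490*(-1/3209766) - (232934 + 625 - 24225) = -501415/534961 - 1*209334 = -501415/534961 - 209334 = -111986027389/534961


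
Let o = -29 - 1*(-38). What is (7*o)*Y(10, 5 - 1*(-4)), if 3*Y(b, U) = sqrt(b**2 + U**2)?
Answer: 21*sqrt(181) ≈ 282.53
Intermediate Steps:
o = 9 (o = -29 + 38 = 9)
Y(b, U) = sqrt(U**2 + b**2)/3 (Y(b, U) = sqrt(b**2 + U**2)/3 = sqrt(U**2 + b**2)/3)
(7*o)*Y(10, 5 - 1*(-4)) = (7*9)*(sqrt((5 - 1*(-4))**2 + 10**2)/3) = 63*(sqrt((5 + 4)**2 + 100)/3) = 63*(sqrt(9**2 + 100)/3) = 63*(sqrt(81 + 100)/3) = 63*(sqrt(181)/3) = 21*sqrt(181)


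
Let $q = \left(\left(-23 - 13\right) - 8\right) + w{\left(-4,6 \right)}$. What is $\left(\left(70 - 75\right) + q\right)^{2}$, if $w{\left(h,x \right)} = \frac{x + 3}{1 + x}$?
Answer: $\frac{111556}{49} \approx 2276.7$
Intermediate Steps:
$w{\left(h,x \right)} = \frac{3 + x}{1 + x}$
$q = - \frac{299}{7}$ ($q = \left(\left(-23 - 13\right) - 8\right) + \frac{3 + 6}{1 + 6} = \left(\left(-23 - 13\right) - 8\right) + \frac{1}{7} \cdot 9 = \left(-36 - 8\right) + \frac{1}{7} \cdot 9 = -44 + \frac{9}{7} = - \frac{299}{7} \approx -42.714$)
$\left(\left(70 - 75\right) + q\right)^{2} = \left(\left(70 - 75\right) - \frac{299}{7}\right)^{2} = \left(-5 - \frac{299}{7}\right)^{2} = \left(- \frac{334}{7}\right)^{2} = \frac{111556}{49}$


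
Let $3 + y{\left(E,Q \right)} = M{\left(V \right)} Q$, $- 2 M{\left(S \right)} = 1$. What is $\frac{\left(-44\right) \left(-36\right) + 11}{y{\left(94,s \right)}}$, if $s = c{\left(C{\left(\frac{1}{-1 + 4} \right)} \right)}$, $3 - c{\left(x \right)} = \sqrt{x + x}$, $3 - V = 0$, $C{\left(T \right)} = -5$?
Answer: $- \frac{28710}{91} - \frac{3190 i \sqrt{10}}{91} \approx -315.49 - 110.85 i$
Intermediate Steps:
$V = 3$ ($V = 3 - 0 = 3 + 0 = 3$)
$M{\left(S \right)} = - \frac{1}{2}$ ($M{\left(S \right)} = \left(- \frac{1}{2}\right) 1 = - \frac{1}{2}$)
$c{\left(x \right)} = 3 - \sqrt{2} \sqrt{x}$ ($c{\left(x \right)} = 3 - \sqrt{x + x} = 3 - \sqrt{2 x} = 3 - \sqrt{2} \sqrt{x}$)
$s = 3 - i \sqrt{10}$ ($s = 3 - \sqrt{2} \sqrt{-5} = 3 - \sqrt{2} i \sqrt{5} = 3 - i \sqrt{10} \approx 3.0 - 3.1623 i$)
$y{\left(E,Q \right)} = -3 - \frac{Q}{2}$
$\frac{\left(-44\right) \left(-36\right) + 11}{y{\left(94,s \right)}} = \frac{\left(-44\right) \left(-36\right) + 11}{-3 - \frac{3 - i \sqrt{10}}{2}} = \frac{1584 + 11}{-3 - \left(\frac{3}{2} - \frac{i \sqrt{10}}{2}\right)} = \frac{1595}{- \frac{9}{2} + \frac{i \sqrt{10}}{2}}$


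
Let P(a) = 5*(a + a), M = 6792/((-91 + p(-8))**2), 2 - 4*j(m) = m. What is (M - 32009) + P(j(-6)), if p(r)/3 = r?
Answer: -423047733/13225 ≈ -31989.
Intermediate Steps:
j(m) = 1/2 - m/4
p(r) = 3*r
M = 6792/13225 (M = 6792/((-91 + 3*(-8))**2) = 6792/((-91 - 24)**2) = 6792/((-115)**2) = 6792/13225 ≈ 0.51357)
P(a) = 10*a (P(a) = 5*(2*a) = 10*a)
(M - 32009) + P(j(-6)) = (6792/13225 - 32009) + 10*(1/2 - 1/4*(-6)) = -423312233/13225 + 10*(1/2 + 3/2) = -423312233/13225 + 10*2 = -423312233/13225 + 20 = -423047733/13225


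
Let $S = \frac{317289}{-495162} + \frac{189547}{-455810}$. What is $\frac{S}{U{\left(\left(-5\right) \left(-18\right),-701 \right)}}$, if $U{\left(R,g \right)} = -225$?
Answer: $\frac{19873330892}{4231871085375} \approx 0.0046961$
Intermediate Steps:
$S = - \frac{19873330892}{18808315935}$ ($S = 317289 \left(- \frac{1}{495162}\right) + 189547 \left(- \frac{1}{455810}\right) = - \frac{105763}{165054} - \frac{189547}{455810} = - \frac{19873330892}{18808315935} \approx -1.0566$)
$\frac{S}{U{\left(\left(-5\right) \left(-18\right),-701 \right)}} = - \frac{19873330892}{18808315935 \left(-225\right)} = \left(- \frac{19873330892}{18808315935}\right) \left(- \frac{1}{225}\right) = \frac{19873330892}{4231871085375}$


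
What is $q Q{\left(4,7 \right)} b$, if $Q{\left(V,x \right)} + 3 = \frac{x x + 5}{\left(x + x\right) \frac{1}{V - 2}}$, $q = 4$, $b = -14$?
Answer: $-264$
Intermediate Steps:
$Q{\left(V,x \right)} = -3 + \frac{\left(-2 + V\right) \left(5 + x^{2}\right)}{2 x}$ ($Q{\left(V,x \right)} = -3 + \frac{x x + 5}{\left(x + x\right) \frac{1}{V - 2}} = -3 + \frac{x^{2} + 5}{2 x \frac{1}{-2 + V}} = -3 + \frac{5 + x^{2}}{2 x \frac{1}{-2 + V}} = -3 + \left(5 + x^{2}\right) \frac{-2 + V}{2 x} = -3 + \frac{\left(-2 + V\right) \left(5 + x^{2}\right)}{2 x}$)
$q Q{\left(4,7 \right)} b = 4 \frac{-10 + 5 \cdot 4 - 7 \left(6 + 2 \cdot 7 - 4 \cdot 7\right)}{2 \cdot 7} \left(-14\right) = 4 \cdot \frac{1}{2} \cdot \frac{1}{7} \left(-10 + 20 - 7 \left(6 + 14 - 28\right)\right) \left(-14\right) = 4 \cdot \frac{1}{2} \cdot \frac{1}{7} \left(-10 + 20 - 7 \left(-8\right)\right) \left(-14\right) = 4 \cdot \frac{1}{2} \cdot \frac{1}{7} \left(-10 + 20 + 56\right) \left(-14\right) = 4 \cdot \frac{1}{2} \cdot \frac{1}{7} \cdot 66 \left(-14\right) = 4 \cdot \frac{33}{7} \left(-14\right) = \frac{132}{7} \left(-14\right) = -264$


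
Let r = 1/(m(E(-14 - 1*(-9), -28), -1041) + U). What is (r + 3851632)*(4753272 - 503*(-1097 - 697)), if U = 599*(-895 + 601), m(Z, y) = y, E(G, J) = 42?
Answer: 428764589702968618/19683 ≈ 2.1784e+13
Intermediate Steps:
U = -176106 (U = 599*(-294) = -176106)
r = -1/177147 (r = 1/(-1041 - 176106) = 1/(-177147) = -1/177147 ≈ -5.6450e-6)
(r + 3851632)*(4753272 - 503*(-1097 - 697)) = (-1/177147 + 3851632)*(4753272 - 503*(-1097 - 697)) = 682305053903*(4753272 - 503*(-1794))/177147 = 682305053903*(4753272 + 902382)/177147 = (682305053903/177147)*5655654 = 428764589702968618/19683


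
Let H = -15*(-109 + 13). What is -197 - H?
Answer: -1637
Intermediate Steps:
H = 1440 (H = -15*(-96) = 1440)
-197 - H = -197 - 1*1440 = -197 - 1440 = -1637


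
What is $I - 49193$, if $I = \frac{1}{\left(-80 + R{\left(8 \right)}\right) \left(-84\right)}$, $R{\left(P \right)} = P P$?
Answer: $- \frac{66115391}{1344} \approx -49193.0$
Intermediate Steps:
$R{\left(P \right)} = P^{2}$
$I = \frac{1}{1344}$ ($I = \frac{1}{\left(-80 + 8^{2}\right) \left(-84\right)} = \frac{1}{\left(-80 + 64\right) \left(-84\right)} = \frac{1}{\left(-16\right) \left(-84\right)} = \frac{1}{1344} \approx 0.00074405$)
$I - 49193 = \frac{1}{1344} - 49193 = - \frac{66115391}{1344}$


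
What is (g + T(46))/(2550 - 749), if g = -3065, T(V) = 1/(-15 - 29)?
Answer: -134861/79244 ≈ -1.7018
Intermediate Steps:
T(V) = -1/44 (T(V) = 1/(-44) = -1/44)
(g + T(46))/(2550 - 749) = (-3065 - 1/44)/(2550 - 749) = -134861/44/1801 = -134861/44*1/1801 = -134861/79244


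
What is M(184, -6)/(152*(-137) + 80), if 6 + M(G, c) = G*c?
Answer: 555/10372 ≈ 0.053509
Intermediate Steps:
M(G, c) = -6 + G*c
M(184, -6)/(152*(-137) + 80) = (-6 + 184*(-6))/(152*(-137) + 80) = (-6 - 1104)/(-20824 + 80) = -1110/(-20744) = -1110*(-1/20744) = 555/10372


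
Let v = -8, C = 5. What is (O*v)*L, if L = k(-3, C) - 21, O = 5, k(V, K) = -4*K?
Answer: 1640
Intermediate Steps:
L = -41 (L = -4*5 - 21 = -20 - 21 = -41)
(O*v)*L = (5*(-8))*(-41) = -40*(-41) = 1640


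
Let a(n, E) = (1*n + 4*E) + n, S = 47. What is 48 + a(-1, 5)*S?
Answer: 894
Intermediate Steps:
a(n, E) = 2*n + 4*E (a(n, E) = (n + 4*E) + n = 2*n + 4*E)
48 + a(-1, 5)*S = 48 + (2*(-1) + 4*5)*47 = 48 + (-2 + 20)*47 = 48 + 18*47 = 48 + 846 = 894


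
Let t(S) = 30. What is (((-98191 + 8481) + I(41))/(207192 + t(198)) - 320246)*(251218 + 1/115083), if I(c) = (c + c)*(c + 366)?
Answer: -959294327350131019030/11923864713 ≈ -8.0452e+10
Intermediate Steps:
I(c) = 2*c*(366 + c) (I(c) = (2*c)*(366 + c) = 2*c*(366 + c))
(((-98191 + 8481) + I(41))/(207192 + t(198)) - 320246)*(251218 + 1/115083) = (((-98191 + 8481) + 2*41*(366 + 41))/(207192 + 30) - 320246)*(251218 + 1/115083) = ((-89710 + 2*41*407)/207222 - 320246)*(251218 + 1/115083) = ((-89710 + 33374)*(1/207222) - 320246)*(28910921095/115083) = (-56336*1/207222 - 320246)*(28910921095/115083) = (-28168/103611 - 320246)*(28910921095/115083) = -33181036474/103611*28910921095/115083 = -959294327350131019030/11923864713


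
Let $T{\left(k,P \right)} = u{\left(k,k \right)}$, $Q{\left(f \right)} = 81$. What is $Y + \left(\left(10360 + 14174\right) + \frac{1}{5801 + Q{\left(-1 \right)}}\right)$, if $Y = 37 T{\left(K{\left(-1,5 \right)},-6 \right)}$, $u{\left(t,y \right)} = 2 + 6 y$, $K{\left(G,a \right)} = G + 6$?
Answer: $\frac{151273277}{5882} \approx 25718.0$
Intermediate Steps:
$K{\left(G,a \right)} = 6 + G$
$T{\left(k,P \right)} = 2 + 6 k$
$Y = 1184$ ($Y = 37 \left(2 + 6 \left(6 - 1\right)\right) = 37 \left(2 + 6 \cdot 5\right) = 37 \left(2 + 30\right) = 37 \cdot 32 = 1184$)
$Y + \left(\left(10360 + 14174\right) + \frac{1}{5801 + Q{\left(-1 \right)}}\right) = 1184 + \left(\left(10360 + 14174\right) + \frac{1}{5801 + 81}\right) = 1184 + \left(24534 + \frac{1}{5882}\right) = 1184 + \frac{144308989}{5882} = \frac{151273277}{5882}$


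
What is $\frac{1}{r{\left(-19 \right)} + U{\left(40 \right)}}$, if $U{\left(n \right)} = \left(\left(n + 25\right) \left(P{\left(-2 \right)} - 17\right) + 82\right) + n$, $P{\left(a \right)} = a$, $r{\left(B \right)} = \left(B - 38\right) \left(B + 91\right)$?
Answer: $- \frac{1}{5217} \approx -0.00019168$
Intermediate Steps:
$r{\left(B \right)} = \left(-38 + B\right) \left(91 + B\right)$
$U{\left(n \right)} = -393 - 18 n$ ($U{\left(n \right)} = \left(\left(n + 25\right) \left(-2 - 17\right) + 82\right) + n = \left(\left(25 + n\right) \left(-19\right) + 82\right) + n = \left(\left(-475 - 19 n\right) + 82\right) + n = \left(-393 - 19 n\right) + n = -393 - 18 n$)
$\frac{1}{r{\left(-19 \right)} + U{\left(40 \right)}} = \frac{1}{\left(-3458 + \left(-19\right)^{2} + 53 \left(-19\right)\right) - 1113} = \frac{1}{\left(-3458 + 361 - 1007\right) - 1113} = \frac{1}{-4104 - 1113} = \frac{1}{-5217} = - \frac{1}{5217}$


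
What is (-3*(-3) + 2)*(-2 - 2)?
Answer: -44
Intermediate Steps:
(-3*(-3) + 2)*(-2 - 2) = (9 + 2)*(-4) = 11*(-4) = -44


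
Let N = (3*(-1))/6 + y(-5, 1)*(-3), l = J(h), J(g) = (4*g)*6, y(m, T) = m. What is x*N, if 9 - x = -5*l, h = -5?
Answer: -17139/2 ≈ -8569.5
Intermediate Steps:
J(g) = 24*g
l = -120 (l = 24*(-5) = -120)
N = 29/2 (N = (3*(-1))/6 - 5*(-3) = -3*⅙ + 15 = -½ + 15 = 29/2 ≈ 14.500)
x = -591 (x = 9 - (-5)*(-120) = 9 - 1*600 = 9 - 600 = -591)
x*N = -591*29/2 = -17139/2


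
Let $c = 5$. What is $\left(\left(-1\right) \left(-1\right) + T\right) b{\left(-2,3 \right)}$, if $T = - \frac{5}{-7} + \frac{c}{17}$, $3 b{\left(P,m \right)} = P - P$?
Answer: $0$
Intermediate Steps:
$b{\left(P,m \right)} = 0$ ($b{\left(P,m \right)} = \frac{P - P}{3} = \frac{1}{3} \cdot 0 = 0$)
$T = \frac{120}{119}$ ($T = - \frac{5}{-7} + \frac{5}{17} = \left(-5\right) \left(- \frac{1}{7}\right) + 5 \cdot \frac{1}{17} = \frac{5}{7} + \frac{5}{17} = \frac{120}{119} \approx 1.0084$)
$\left(\left(-1\right) \left(-1\right) + T\right) b{\left(-2,3 \right)} = \left(\left(-1\right) \left(-1\right) + \frac{120}{119}\right) 0 = \left(1 + \frac{120}{119}\right) 0 = \frac{239}{119} \cdot 0 = 0$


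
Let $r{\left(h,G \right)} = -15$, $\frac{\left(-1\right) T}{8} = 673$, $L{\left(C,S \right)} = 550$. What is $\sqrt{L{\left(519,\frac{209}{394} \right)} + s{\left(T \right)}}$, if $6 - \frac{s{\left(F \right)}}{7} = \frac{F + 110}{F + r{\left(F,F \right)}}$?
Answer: $\frac{\sqrt{17057006710}}{5399} \approx 24.19$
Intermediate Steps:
$T = -5384$ ($T = \left(-8\right) 673 = -5384$)
$s{\left(F \right)} = 42 - \frac{7 \left(110 + F\right)}{-15 + F}$ ($s{\left(F \right)} = 42 - 7 \frac{F + 110}{F - 15} = 42 - 7 \frac{110 + F}{-15 + F} = 42 - \frac{7 \left(110 + F\right)}{-15 + F}$)
$\sqrt{L{\left(519,\frac{209}{394} \right)} + s{\left(T \right)}} = \sqrt{550 + \frac{35 \left(-40 - 5384\right)}{-15 - 5384}} = \sqrt{550 + 35 \frac{1}{-5399} \left(-5424\right)} = \sqrt{550 + 35 \left(- \frac{1}{5399}\right) \left(-5424\right)} = \sqrt{550 + \frac{189840}{5399}} = \sqrt{\frac{3159290}{5399}} = \frac{\sqrt{17057006710}}{5399}$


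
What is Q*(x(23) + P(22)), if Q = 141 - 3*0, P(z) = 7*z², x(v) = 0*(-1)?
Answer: 477708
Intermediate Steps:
x(v) = 0
Q = 141 (Q = 141 + 0 = 141)
Q*(x(23) + P(22)) = 141*(0 + 7*22²) = 141*(0 + 7*484) = 141*(0 + 3388) = 141*3388 = 477708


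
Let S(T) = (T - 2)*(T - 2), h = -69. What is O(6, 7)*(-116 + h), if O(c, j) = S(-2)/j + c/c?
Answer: -4255/7 ≈ -607.86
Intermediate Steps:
S(T) = (-2 + T)² (S(T) = (-2 + T)*(-2 + T) = (-2 + T)²)
O(c, j) = 1 + 16/j (O(c, j) = (-2 - 2)²/j + c/c = (-4)²/j + 1 = 16/j + 1 = 1 + 16/j)
O(6, 7)*(-116 + h) = ((16 + 7)/7)*(-116 - 69) = ((⅐)*23)*(-185) = (23/7)*(-185) = -4255/7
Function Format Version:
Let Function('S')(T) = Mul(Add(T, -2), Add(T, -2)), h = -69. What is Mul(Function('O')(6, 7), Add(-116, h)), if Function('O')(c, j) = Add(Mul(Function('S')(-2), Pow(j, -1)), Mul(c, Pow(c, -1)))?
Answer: Rational(-4255, 7) ≈ -607.86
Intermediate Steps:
Function('S')(T) = Pow(Add(-2, T), 2) (Function('S')(T) = Mul(Add(-2, T), Add(-2, T)) = Pow(Add(-2, T), 2))
Function('O')(c, j) = Add(1, Mul(16, Pow(j, -1))) (Function('O')(c, j) = Add(Mul(Pow(Add(-2, -2), 2), Pow(j, -1)), Mul(c, Pow(c, -1))) = Add(Mul(Pow(-4, 2), Pow(j, -1)), 1) = Add(Mul(16, Pow(j, -1)), 1) = Add(1, Mul(16, Pow(j, -1))))
Mul(Function('O')(6, 7), Add(-116, h)) = Mul(Mul(Pow(7, -1), Add(16, 7)), Add(-116, -69)) = Mul(Mul(Rational(1, 7), 23), -185) = Mul(Rational(23, 7), -185) = Rational(-4255, 7)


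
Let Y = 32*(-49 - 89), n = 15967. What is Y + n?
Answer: 11551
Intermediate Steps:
Y = -4416 (Y = 32*(-138) = -4416)
Y + n = -4416 + 15967 = 11551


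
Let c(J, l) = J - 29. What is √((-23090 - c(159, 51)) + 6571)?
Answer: I*√16649 ≈ 129.03*I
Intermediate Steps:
c(J, l) = -29 + J
√((-23090 - c(159, 51)) + 6571) = √((-23090 - (-29 + 159)) + 6571) = √((-23090 - 1*130) + 6571) = √((-23090 - 130) + 6571) = √(-23220 + 6571) = √(-16649) = I*√16649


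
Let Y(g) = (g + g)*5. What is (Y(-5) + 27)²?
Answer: 529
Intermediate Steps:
Y(g) = 10*g (Y(g) = (2*g)*5 = 10*g)
(Y(-5) + 27)² = (10*(-5) + 27)² = (-50 + 27)² = (-23)² = 529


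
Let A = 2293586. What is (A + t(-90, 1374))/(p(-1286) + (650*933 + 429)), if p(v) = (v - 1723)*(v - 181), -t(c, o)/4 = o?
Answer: 1144045/2510541 ≈ 0.45570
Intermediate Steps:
t(c, o) = -4*o
p(v) = (-1723 + v)*(-181 + v)
(A + t(-90, 1374))/(p(-1286) + (650*933 + 429)) = (2293586 - 4*1374)/((311863 + (-1286)² - 1904*(-1286)) + (650*933 + 429)) = (2293586 - 5496)/((311863 + 1653796 + 2448544) + (606450 + 429)) = 2288090/(4414203 + 606879) = 2288090/5021082 = 2288090*(1/5021082) = 1144045/2510541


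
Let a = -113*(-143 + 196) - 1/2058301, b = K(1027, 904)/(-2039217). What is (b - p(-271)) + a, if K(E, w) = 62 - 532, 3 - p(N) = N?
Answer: -26287829165193118/4197322390317 ≈ -6263.0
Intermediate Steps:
p(N) = 3 - N
K(E, w) = -470
b = 470/2039217 (b = -470/(-2039217) = -470*(-1/2039217) = 470/2039217 ≈ 0.00023048)
a = -12327164690/2058301 (a = -113*53 - 1*1/2058301 = -5989 - 1/2058301 = -12327164690/2058301 ≈ -5989.0)
(b - p(-271)) + a = (470/2039217 - (3 - 1*(-271))) - 12327164690/2058301 = (470/2039217 - (3 + 271)) - 12327164690/2058301 = (470/2039217 - 1*274) - 12327164690/2058301 = (470/2039217 - 274) - 12327164690/2058301 = -558744988/2039217 - 12327164690/2058301 = -26287829165193118/4197322390317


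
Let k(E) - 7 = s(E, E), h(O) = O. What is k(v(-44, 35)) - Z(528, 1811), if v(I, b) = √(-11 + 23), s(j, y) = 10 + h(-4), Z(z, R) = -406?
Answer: 419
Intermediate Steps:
s(j, y) = 6 (s(j, y) = 10 - 4 = 6)
v(I, b) = 2*√3 (v(I, b) = √12 = 2*√3)
k(E) = 13 (k(E) = 7 + 6 = 13)
k(v(-44, 35)) - Z(528, 1811) = 13 - 1*(-406) = 13 + 406 = 419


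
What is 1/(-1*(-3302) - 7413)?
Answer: -1/4111 ≈ -0.00024325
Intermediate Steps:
1/(-1*(-3302) - 7413) = 1/(3302 - 7413) = 1/(-4111) = -1/4111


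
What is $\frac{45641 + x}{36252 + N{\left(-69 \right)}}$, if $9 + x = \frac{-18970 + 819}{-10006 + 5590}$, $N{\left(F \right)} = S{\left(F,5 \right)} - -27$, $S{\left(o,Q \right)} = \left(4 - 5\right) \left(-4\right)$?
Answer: $\frac{201529063}{160225728} \approx 1.2578$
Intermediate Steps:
$S{\left(o,Q \right)} = 4$ ($S{\left(o,Q \right)} = \left(-1\right) \left(-4\right) = 4$)
$N{\left(F \right)} = 31$ ($N{\left(F \right)} = 4 - -27 = 4 + 27 = 31$)
$x = - \frac{21593}{4416}$ ($x = -9 + \frac{-18970 + 819}{-10006 + 5590} = -9 - \frac{18151}{-4416} = -9 - - \frac{18151}{4416} = -9 + \frac{18151}{4416} = - \frac{21593}{4416} \approx -4.8897$)
$\frac{45641 + x}{36252 + N{\left(-69 \right)}} = \frac{45641 - \frac{21593}{4416}}{36252 + 31} = \frac{201529063}{4416 \cdot 36283} = \frac{201529063}{4416} \cdot \frac{1}{36283} = \frac{201529063}{160225728}$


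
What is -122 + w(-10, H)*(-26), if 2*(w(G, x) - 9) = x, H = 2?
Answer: -382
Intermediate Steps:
w(G, x) = 9 + x/2
-122 + w(-10, H)*(-26) = -122 + (9 + (½)*2)*(-26) = -122 + (9 + 1)*(-26) = -122 + 10*(-26) = -122 - 260 = -382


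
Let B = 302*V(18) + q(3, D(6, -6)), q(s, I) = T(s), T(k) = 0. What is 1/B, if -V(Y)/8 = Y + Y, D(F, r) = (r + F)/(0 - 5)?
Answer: -1/86976 ≈ -1.1497e-5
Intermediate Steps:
D(F, r) = -F/5 - r/5 (D(F, r) = (F + r)/(-5) = (F + r)*(-⅕) = -F/5 - r/5)
q(s, I) = 0
V(Y) = -16*Y (V(Y) = -8*(Y + Y) = -16*Y)
B = -86976 (B = 302*(-16*18) + 0 = 302*(-288) + 0 = -86976 + 0 = -86976)
1/B = 1/(-86976) = -1/86976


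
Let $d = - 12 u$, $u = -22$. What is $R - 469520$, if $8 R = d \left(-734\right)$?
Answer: $-493742$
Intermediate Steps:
$d = 264$ ($d = \left(-12\right) \left(-22\right) = 264$)
$R = -24222$ ($R = \frac{264 \left(-734\right)}{8} = \frac{1}{8} \left(-193776\right) = -24222$)
$R - 469520 = -24222 - 469520 = -493742$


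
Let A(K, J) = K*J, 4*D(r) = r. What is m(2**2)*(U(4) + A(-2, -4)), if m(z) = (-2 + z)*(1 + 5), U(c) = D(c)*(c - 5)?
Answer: 84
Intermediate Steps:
D(r) = r/4
A(K, J) = J*K
U(c) = c*(-5 + c)/4 (U(c) = (c/4)*(c - 5) = (c/4)*(-5 + c) = c*(-5 + c)/4)
m(z) = -12 + 6*z (m(z) = (-2 + z)*6 = -12 + 6*z)
m(2**2)*(U(4) + A(-2, -4)) = (-12 + 6*2**2)*((1/4)*4*(-5 + 4) - 4*(-2)) = (-12 + 6*4)*((1/4)*4*(-1) + 8) = (-12 + 24)*(-1 + 8) = 12*7 = 84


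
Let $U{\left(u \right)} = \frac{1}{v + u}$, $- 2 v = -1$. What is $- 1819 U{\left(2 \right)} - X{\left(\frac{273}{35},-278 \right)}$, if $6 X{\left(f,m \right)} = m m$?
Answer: $- \frac{204124}{15} \approx -13608.0$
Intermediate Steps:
$v = \frac{1}{2}$ ($v = \left(- \frac{1}{2}\right) \left(-1\right) = \frac{1}{2} \approx 0.5$)
$X{\left(f,m \right)} = \frac{m^{2}}{6}$ ($X{\left(f,m \right)} = \frac{m m}{6} = \frac{m^{2}}{6}$)
$U{\left(u \right)} = \frac{1}{\frac{1}{2} + u}$
$- 1819 U{\left(2 \right)} - X{\left(\frac{273}{35},-278 \right)} = - 1819 \frac{2}{1 + 2 \cdot 2} - \frac{\left(-278\right)^{2}}{6} = - 1819 \frac{2}{1 + 4} - \frac{1}{6} \cdot 77284 = - 1819 \cdot \frac{2}{5} - \frac{38642}{3} = - 1819 \cdot 2 \cdot \frac{1}{5} - \frac{38642}{3} = \left(-1819\right) \frac{2}{5} - \frac{38642}{3} = - \frac{3638}{5} - \frac{38642}{3} = - \frac{204124}{15}$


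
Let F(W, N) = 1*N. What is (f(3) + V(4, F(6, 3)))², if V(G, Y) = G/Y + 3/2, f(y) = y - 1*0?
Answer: 1225/36 ≈ 34.028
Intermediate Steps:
F(W, N) = N
f(y) = y (f(y) = y + 0 = y)
V(G, Y) = 3/2 + G/Y (V(G, Y) = G/Y + 3*(½) = G/Y + 3/2 = 3/2 + G/Y)
(f(3) + V(4, F(6, 3)))² = (3 + (3/2 + 4/3))² = (3 + 17/6)² = (35/6)² = 1225/36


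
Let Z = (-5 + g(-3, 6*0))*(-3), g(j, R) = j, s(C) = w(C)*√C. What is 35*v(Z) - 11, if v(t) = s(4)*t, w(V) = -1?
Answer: -1691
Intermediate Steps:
s(C) = -√C
Z = 24 (Z = (-5 - 3)*(-3) = -8*(-3) = 24)
v(t) = -2*t (v(t) = (-√4)*t = (-1*2)*t = -2*t)
35*v(Z) - 11 = 35*(-2*24) - 11 = 35*(-48) - 11 = -1680 - 11 = -1691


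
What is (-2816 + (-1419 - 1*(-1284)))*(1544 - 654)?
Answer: -2626390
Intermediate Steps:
(-2816 + (-1419 - 1*(-1284)))*(1544 - 654) = (-2816 + (-1419 + 1284))*890 = (-2816 - 135)*890 = -2951*890 = -2626390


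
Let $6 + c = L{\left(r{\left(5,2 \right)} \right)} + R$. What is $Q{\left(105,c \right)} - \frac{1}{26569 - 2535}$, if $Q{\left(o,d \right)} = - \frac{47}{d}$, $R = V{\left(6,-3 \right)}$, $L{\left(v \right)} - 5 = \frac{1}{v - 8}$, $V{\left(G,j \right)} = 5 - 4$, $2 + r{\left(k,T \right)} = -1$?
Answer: $\frac{12425577}{24034} \approx 517.0$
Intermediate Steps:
$r{\left(k,T \right)} = -3$ ($r{\left(k,T \right)} = -2 - 1 = -3$)
$V{\left(G,j \right)} = 1$ ($V{\left(G,j \right)} = 5 - 4 = 1$)
$L{\left(v \right)} = 5 + \frac{1}{-8 + v}$ ($L{\left(v \right)} = 5 + \frac{1}{v - 8} = 5 + \frac{1}{-8 + v}$)
$R = 1$
$c = - \frac{1}{11}$ ($c = -6 + \left(\frac{-39 + 5 \left(-3\right)}{-8 - 3} + 1\right) = -6 + \left(\frac{-39 - 15}{-11} + 1\right) = -6 + \left(\left(- \frac{1}{11}\right) \left(-54\right) + 1\right) = -6 + \left(\frac{54}{11} + 1\right) = -6 + \frac{65}{11} = - \frac{1}{11} \approx -0.090909$)
$Q{\left(105,c \right)} - \frac{1}{26569 - 2535} = - \frac{47}{- \frac{1}{11}} - \frac{1}{26569 - 2535} = \left(-47\right) \left(-11\right) - \frac{1}{24034} = 517 - \frac{1}{24034} = \frac{12425577}{24034}$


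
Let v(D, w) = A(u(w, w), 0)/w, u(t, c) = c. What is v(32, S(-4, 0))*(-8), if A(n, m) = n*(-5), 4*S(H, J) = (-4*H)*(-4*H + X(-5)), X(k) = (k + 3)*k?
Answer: 40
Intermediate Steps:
X(k) = k*(3 + k) (X(k) = (3 + k)*k = k*(3 + k))
S(H, J) = -H*(10 - 4*H) (S(H, J) = ((-4*H)*(-4*H - 5*(3 - 5)))/4 = ((-4*H)*(-4*H - 5*(-2)))/4 = ((-4*H)*(-4*H + 10))/4 = ((-4*H)*(10 - 4*H))/4 = (-4*H*(10 - 4*H))/4 = -H*(10 - 4*H))
A(n, m) = -5*n
v(D, w) = -5 (v(D, w) = (-5*w)/w = -5)
v(32, S(-4, 0))*(-8) = -5*(-8) = 40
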